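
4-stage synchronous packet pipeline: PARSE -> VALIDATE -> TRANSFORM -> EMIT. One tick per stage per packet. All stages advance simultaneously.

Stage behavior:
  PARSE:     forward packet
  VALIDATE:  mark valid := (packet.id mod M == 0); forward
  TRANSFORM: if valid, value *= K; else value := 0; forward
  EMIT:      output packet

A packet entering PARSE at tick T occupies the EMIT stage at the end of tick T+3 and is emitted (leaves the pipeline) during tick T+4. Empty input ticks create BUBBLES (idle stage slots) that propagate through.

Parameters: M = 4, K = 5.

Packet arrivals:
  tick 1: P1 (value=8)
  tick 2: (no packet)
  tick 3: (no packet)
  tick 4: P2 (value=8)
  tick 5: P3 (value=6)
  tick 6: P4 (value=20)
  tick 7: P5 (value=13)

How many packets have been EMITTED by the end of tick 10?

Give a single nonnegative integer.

Tick 1: [PARSE:P1(v=8,ok=F), VALIDATE:-, TRANSFORM:-, EMIT:-] out:-; in:P1
Tick 2: [PARSE:-, VALIDATE:P1(v=8,ok=F), TRANSFORM:-, EMIT:-] out:-; in:-
Tick 3: [PARSE:-, VALIDATE:-, TRANSFORM:P1(v=0,ok=F), EMIT:-] out:-; in:-
Tick 4: [PARSE:P2(v=8,ok=F), VALIDATE:-, TRANSFORM:-, EMIT:P1(v=0,ok=F)] out:-; in:P2
Tick 5: [PARSE:P3(v=6,ok=F), VALIDATE:P2(v=8,ok=F), TRANSFORM:-, EMIT:-] out:P1(v=0); in:P3
Tick 6: [PARSE:P4(v=20,ok=F), VALIDATE:P3(v=6,ok=F), TRANSFORM:P2(v=0,ok=F), EMIT:-] out:-; in:P4
Tick 7: [PARSE:P5(v=13,ok=F), VALIDATE:P4(v=20,ok=T), TRANSFORM:P3(v=0,ok=F), EMIT:P2(v=0,ok=F)] out:-; in:P5
Tick 8: [PARSE:-, VALIDATE:P5(v=13,ok=F), TRANSFORM:P4(v=100,ok=T), EMIT:P3(v=0,ok=F)] out:P2(v=0); in:-
Tick 9: [PARSE:-, VALIDATE:-, TRANSFORM:P5(v=0,ok=F), EMIT:P4(v=100,ok=T)] out:P3(v=0); in:-
Tick 10: [PARSE:-, VALIDATE:-, TRANSFORM:-, EMIT:P5(v=0,ok=F)] out:P4(v=100); in:-
Emitted by tick 10: ['P1', 'P2', 'P3', 'P4']

Answer: 4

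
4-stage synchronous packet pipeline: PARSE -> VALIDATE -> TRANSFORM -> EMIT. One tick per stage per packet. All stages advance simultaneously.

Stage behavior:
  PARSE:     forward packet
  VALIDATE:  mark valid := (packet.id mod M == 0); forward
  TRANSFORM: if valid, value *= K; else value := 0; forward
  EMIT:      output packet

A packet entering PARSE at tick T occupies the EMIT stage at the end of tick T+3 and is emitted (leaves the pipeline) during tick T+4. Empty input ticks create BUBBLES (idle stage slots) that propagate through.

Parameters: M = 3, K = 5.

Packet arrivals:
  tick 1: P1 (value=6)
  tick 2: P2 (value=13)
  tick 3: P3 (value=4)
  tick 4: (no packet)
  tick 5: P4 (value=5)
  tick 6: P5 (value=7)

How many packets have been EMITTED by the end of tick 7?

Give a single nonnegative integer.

Tick 1: [PARSE:P1(v=6,ok=F), VALIDATE:-, TRANSFORM:-, EMIT:-] out:-; in:P1
Tick 2: [PARSE:P2(v=13,ok=F), VALIDATE:P1(v=6,ok=F), TRANSFORM:-, EMIT:-] out:-; in:P2
Tick 3: [PARSE:P3(v=4,ok=F), VALIDATE:P2(v=13,ok=F), TRANSFORM:P1(v=0,ok=F), EMIT:-] out:-; in:P3
Tick 4: [PARSE:-, VALIDATE:P3(v=4,ok=T), TRANSFORM:P2(v=0,ok=F), EMIT:P1(v=0,ok=F)] out:-; in:-
Tick 5: [PARSE:P4(v=5,ok=F), VALIDATE:-, TRANSFORM:P3(v=20,ok=T), EMIT:P2(v=0,ok=F)] out:P1(v=0); in:P4
Tick 6: [PARSE:P5(v=7,ok=F), VALIDATE:P4(v=5,ok=F), TRANSFORM:-, EMIT:P3(v=20,ok=T)] out:P2(v=0); in:P5
Tick 7: [PARSE:-, VALIDATE:P5(v=7,ok=F), TRANSFORM:P4(v=0,ok=F), EMIT:-] out:P3(v=20); in:-
Emitted by tick 7: ['P1', 'P2', 'P3']

Answer: 3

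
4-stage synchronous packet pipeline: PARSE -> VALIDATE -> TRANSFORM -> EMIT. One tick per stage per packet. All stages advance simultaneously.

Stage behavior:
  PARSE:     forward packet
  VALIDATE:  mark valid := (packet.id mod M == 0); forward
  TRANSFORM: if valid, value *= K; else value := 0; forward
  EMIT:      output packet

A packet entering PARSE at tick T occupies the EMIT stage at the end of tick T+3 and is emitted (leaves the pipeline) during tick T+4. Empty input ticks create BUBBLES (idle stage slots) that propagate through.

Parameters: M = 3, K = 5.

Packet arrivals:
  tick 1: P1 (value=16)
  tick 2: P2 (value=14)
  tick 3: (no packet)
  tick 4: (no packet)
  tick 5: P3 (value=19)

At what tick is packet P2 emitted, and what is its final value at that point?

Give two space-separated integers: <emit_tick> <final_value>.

Answer: 6 0

Derivation:
Tick 1: [PARSE:P1(v=16,ok=F), VALIDATE:-, TRANSFORM:-, EMIT:-] out:-; in:P1
Tick 2: [PARSE:P2(v=14,ok=F), VALIDATE:P1(v=16,ok=F), TRANSFORM:-, EMIT:-] out:-; in:P2
Tick 3: [PARSE:-, VALIDATE:P2(v=14,ok=F), TRANSFORM:P1(v=0,ok=F), EMIT:-] out:-; in:-
Tick 4: [PARSE:-, VALIDATE:-, TRANSFORM:P2(v=0,ok=F), EMIT:P1(v=0,ok=F)] out:-; in:-
Tick 5: [PARSE:P3(v=19,ok=F), VALIDATE:-, TRANSFORM:-, EMIT:P2(v=0,ok=F)] out:P1(v=0); in:P3
Tick 6: [PARSE:-, VALIDATE:P3(v=19,ok=T), TRANSFORM:-, EMIT:-] out:P2(v=0); in:-
Tick 7: [PARSE:-, VALIDATE:-, TRANSFORM:P3(v=95,ok=T), EMIT:-] out:-; in:-
Tick 8: [PARSE:-, VALIDATE:-, TRANSFORM:-, EMIT:P3(v=95,ok=T)] out:-; in:-
Tick 9: [PARSE:-, VALIDATE:-, TRANSFORM:-, EMIT:-] out:P3(v=95); in:-
P2: arrives tick 2, valid=False (id=2, id%3=2), emit tick 6, final value 0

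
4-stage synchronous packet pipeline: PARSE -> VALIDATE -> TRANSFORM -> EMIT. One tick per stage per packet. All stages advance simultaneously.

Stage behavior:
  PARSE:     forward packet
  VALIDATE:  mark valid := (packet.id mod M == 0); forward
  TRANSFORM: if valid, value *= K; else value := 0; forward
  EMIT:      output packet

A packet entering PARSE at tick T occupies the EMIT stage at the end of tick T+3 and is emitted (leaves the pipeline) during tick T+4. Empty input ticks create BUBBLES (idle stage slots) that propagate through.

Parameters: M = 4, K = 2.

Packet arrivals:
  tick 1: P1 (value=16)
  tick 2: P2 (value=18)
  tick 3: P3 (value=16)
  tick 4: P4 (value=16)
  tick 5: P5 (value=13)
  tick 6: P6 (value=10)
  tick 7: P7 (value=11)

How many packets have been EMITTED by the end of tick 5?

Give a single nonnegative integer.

Tick 1: [PARSE:P1(v=16,ok=F), VALIDATE:-, TRANSFORM:-, EMIT:-] out:-; in:P1
Tick 2: [PARSE:P2(v=18,ok=F), VALIDATE:P1(v=16,ok=F), TRANSFORM:-, EMIT:-] out:-; in:P2
Tick 3: [PARSE:P3(v=16,ok=F), VALIDATE:P2(v=18,ok=F), TRANSFORM:P1(v=0,ok=F), EMIT:-] out:-; in:P3
Tick 4: [PARSE:P4(v=16,ok=F), VALIDATE:P3(v=16,ok=F), TRANSFORM:P2(v=0,ok=F), EMIT:P1(v=0,ok=F)] out:-; in:P4
Tick 5: [PARSE:P5(v=13,ok=F), VALIDATE:P4(v=16,ok=T), TRANSFORM:P3(v=0,ok=F), EMIT:P2(v=0,ok=F)] out:P1(v=0); in:P5
Emitted by tick 5: ['P1']

Answer: 1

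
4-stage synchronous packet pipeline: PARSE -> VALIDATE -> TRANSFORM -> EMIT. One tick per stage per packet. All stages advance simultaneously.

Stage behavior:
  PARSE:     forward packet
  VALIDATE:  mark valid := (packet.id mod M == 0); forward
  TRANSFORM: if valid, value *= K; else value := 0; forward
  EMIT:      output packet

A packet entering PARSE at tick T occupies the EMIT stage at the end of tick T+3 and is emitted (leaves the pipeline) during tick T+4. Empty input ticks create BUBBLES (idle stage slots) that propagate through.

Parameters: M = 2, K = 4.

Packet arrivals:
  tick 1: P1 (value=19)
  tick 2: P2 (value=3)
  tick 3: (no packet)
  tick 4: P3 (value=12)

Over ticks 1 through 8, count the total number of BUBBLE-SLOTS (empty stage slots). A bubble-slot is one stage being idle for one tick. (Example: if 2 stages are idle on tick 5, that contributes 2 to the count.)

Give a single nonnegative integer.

Tick 1: [PARSE:P1(v=19,ok=F), VALIDATE:-, TRANSFORM:-, EMIT:-] out:-; bubbles=3
Tick 2: [PARSE:P2(v=3,ok=F), VALIDATE:P1(v=19,ok=F), TRANSFORM:-, EMIT:-] out:-; bubbles=2
Tick 3: [PARSE:-, VALIDATE:P2(v=3,ok=T), TRANSFORM:P1(v=0,ok=F), EMIT:-] out:-; bubbles=2
Tick 4: [PARSE:P3(v=12,ok=F), VALIDATE:-, TRANSFORM:P2(v=12,ok=T), EMIT:P1(v=0,ok=F)] out:-; bubbles=1
Tick 5: [PARSE:-, VALIDATE:P3(v=12,ok=F), TRANSFORM:-, EMIT:P2(v=12,ok=T)] out:P1(v=0); bubbles=2
Tick 6: [PARSE:-, VALIDATE:-, TRANSFORM:P3(v=0,ok=F), EMIT:-] out:P2(v=12); bubbles=3
Tick 7: [PARSE:-, VALIDATE:-, TRANSFORM:-, EMIT:P3(v=0,ok=F)] out:-; bubbles=3
Tick 8: [PARSE:-, VALIDATE:-, TRANSFORM:-, EMIT:-] out:P3(v=0); bubbles=4
Total bubble-slots: 20

Answer: 20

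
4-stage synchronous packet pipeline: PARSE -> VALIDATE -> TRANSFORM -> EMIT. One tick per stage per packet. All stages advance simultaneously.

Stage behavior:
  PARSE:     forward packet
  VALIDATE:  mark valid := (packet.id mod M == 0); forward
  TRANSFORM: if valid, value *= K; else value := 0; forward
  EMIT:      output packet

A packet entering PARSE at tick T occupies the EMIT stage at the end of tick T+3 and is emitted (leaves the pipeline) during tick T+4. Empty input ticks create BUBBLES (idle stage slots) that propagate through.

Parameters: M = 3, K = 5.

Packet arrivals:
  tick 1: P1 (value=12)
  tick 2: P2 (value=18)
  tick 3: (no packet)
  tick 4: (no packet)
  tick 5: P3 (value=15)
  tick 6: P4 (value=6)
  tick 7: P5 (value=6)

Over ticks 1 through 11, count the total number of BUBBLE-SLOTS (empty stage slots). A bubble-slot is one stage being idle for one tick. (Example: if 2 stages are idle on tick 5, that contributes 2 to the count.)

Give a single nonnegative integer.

Tick 1: [PARSE:P1(v=12,ok=F), VALIDATE:-, TRANSFORM:-, EMIT:-] out:-; bubbles=3
Tick 2: [PARSE:P2(v=18,ok=F), VALIDATE:P1(v=12,ok=F), TRANSFORM:-, EMIT:-] out:-; bubbles=2
Tick 3: [PARSE:-, VALIDATE:P2(v=18,ok=F), TRANSFORM:P1(v=0,ok=F), EMIT:-] out:-; bubbles=2
Tick 4: [PARSE:-, VALIDATE:-, TRANSFORM:P2(v=0,ok=F), EMIT:P1(v=0,ok=F)] out:-; bubbles=2
Tick 5: [PARSE:P3(v=15,ok=F), VALIDATE:-, TRANSFORM:-, EMIT:P2(v=0,ok=F)] out:P1(v=0); bubbles=2
Tick 6: [PARSE:P4(v=6,ok=F), VALIDATE:P3(v=15,ok=T), TRANSFORM:-, EMIT:-] out:P2(v=0); bubbles=2
Tick 7: [PARSE:P5(v=6,ok=F), VALIDATE:P4(v=6,ok=F), TRANSFORM:P3(v=75,ok=T), EMIT:-] out:-; bubbles=1
Tick 8: [PARSE:-, VALIDATE:P5(v=6,ok=F), TRANSFORM:P4(v=0,ok=F), EMIT:P3(v=75,ok=T)] out:-; bubbles=1
Tick 9: [PARSE:-, VALIDATE:-, TRANSFORM:P5(v=0,ok=F), EMIT:P4(v=0,ok=F)] out:P3(v=75); bubbles=2
Tick 10: [PARSE:-, VALIDATE:-, TRANSFORM:-, EMIT:P5(v=0,ok=F)] out:P4(v=0); bubbles=3
Tick 11: [PARSE:-, VALIDATE:-, TRANSFORM:-, EMIT:-] out:P5(v=0); bubbles=4
Total bubble-slots: 24

Answer: 24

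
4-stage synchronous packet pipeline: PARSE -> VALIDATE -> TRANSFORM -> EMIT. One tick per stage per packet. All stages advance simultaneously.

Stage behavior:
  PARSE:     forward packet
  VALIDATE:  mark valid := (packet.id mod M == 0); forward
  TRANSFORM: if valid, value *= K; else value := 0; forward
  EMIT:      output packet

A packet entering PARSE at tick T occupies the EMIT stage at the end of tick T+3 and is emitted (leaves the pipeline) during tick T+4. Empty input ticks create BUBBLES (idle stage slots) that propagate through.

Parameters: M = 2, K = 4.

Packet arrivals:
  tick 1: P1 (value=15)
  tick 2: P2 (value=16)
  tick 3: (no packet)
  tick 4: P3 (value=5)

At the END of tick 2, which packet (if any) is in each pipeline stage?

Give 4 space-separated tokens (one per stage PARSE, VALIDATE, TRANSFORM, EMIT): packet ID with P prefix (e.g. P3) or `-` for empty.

Answer: P2 P1 - -

Derivation:
Tick 1: [PARSE:P1(v=15,ok=F), VALIDATE:-, TRANSFORM:-, EMIT:-] out:-; in:P1
Tick 2: [PARSE:P2(v=16,ok=F), VALIDATE:P1(v=15,ok=F), TRANSFORM:-, EMIT:-] out:-; in:P2
At end of tick 2: ['P2', 'P1', '-', '-']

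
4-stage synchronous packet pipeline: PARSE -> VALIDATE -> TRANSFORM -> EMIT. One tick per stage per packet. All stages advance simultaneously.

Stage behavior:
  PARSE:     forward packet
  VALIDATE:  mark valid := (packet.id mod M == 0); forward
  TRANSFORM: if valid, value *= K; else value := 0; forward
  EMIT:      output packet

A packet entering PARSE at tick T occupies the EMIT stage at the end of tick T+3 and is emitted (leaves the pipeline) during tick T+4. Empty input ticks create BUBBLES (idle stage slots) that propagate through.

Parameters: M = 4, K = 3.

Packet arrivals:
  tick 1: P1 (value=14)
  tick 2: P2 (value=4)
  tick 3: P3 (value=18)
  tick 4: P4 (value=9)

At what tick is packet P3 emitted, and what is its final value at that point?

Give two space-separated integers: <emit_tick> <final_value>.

Tick 1: [PARSE:P1(v=14,ok=F), VALIDATE:-, TRANSFORM:-, EMIT:-] out:-; in:P1
Tick 2: [PARSE:P2(v=4,ok=F), VALIDATE:P1(v=14,ok=F), TRANSFORM:-, EMIT:-] out:-; in:P2
Tick 3: [PARSE:P3(v=18,ok=F), VALIDATE:P2(v=4,ok=F), TRANSFORM:P1(v=0,ok=F), EMIT:-] out:-; in:P3
Tick 4: [PARSE:P4(v=9,ok=F), VALIDATE:P3(v=18,ok=F), TRANSFORM:P2(v=0,ok=F), EMIT:P1(v=0,ok=F)] out:-; in:P4
Tick 5: [PARSE:-, VALIDATE:P4(v=9,ok=T), TRANSFORM:P3(v=0,ok=F), EMIT:P2(v=0,ok=F)] out:P1(v=0); in:-
Tick 6: [PARSE:-, VALIDATE:-, TRANSFORM:P4(v=27,ok=T), EMIT:P3(v=0,ok=F)] out:P2(v=0); in:-
Tick 7: [PARSE:-, VALIDATE:-, TRANSFORM:-, EMIT:P4(v=27,ok=T)] out:P3(v=0); in:-
Tick 8: [PARSE:-, VALIDATE:-, TRANSFORM:-, EMIT:-] out:P4(v=27); in:-
P3: arrives tick 3, valid=False (id=3, id%4=3), emit tick 7, final value 0

Answer: 7 0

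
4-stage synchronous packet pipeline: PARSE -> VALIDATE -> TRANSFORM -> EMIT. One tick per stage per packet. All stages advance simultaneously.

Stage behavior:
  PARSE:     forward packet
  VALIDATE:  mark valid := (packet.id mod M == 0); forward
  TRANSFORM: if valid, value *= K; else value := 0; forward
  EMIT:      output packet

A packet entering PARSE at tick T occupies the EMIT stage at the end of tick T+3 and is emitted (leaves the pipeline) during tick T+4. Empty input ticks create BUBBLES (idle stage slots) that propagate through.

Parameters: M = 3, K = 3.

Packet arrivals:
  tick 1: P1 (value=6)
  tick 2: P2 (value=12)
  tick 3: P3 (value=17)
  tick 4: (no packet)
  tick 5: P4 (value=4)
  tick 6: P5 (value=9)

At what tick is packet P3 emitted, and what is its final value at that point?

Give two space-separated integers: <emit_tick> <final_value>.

Tick 1: [PARSE:P1(v=6,ok=F), VALIDATE:-, TRANSFORM:-, EMIT:-] out:-; in:P1
Tick 2: [PARSE:P2(v=12,ok=F), VALIDATE:P1(v=6,ok=F), TRANSFORM:-, EMIT:-] out:-; in:P2
Tick 3: [PARSE:P3(v=17,ok=F), VALIDATE:P2(v=12,ok=F), TRANSFORM:P1(v=0,ok=F), EMIT:-] out:-; in:P3
Tick 4: [PARSE:-, VALIDATE:P3(v=17,ok=T), TRANSFORM:P2(v=0,ok=F), EMIT:P1(v=0,ok=F)] out:-; in:-
Tick 5: [PARSE:P4(v=4,ok=F), VALIDATE:-, TRANSFORM:P3(v=51,ok=T), EMIT:P2(v=0,ok=F)] out:P1(v=0); in:P4
Tick 6: [PARSE:P5(v=9,ok=F), VALIDATE:P4(v=4,ok=F), TRANSFORM:-, EMIT:P3(v=51,ok=T)] out:P2(v=0); in:P5
Tick 7: [PARSE:-, VALIDATE:P5(v=9,ok=F), TRANSFORM:P4(v=0,ok=F), EMIT:-] out:P3(v=51); in:-
Tick 8: [PARSE:-, VALIDATE:-, TRANSFORM:P5(v=0,ok=F), EMIT:P4(v=0,ok=F)] out:-; in:-
Tick 9: [PARSE:-, VALIDATE:-, TRANSFORM:-, EMIT:P5(v=0,ok=F)] out:P4(v=0); in:-
Tick 10: [PARSE:-, VALIDATE:-, TRANSFORM:-, EMIT:-] out:P5(v=0); in:-
P3: arrives tick 3, valid=True (id=3, id%3=0), emit tick 7, final value 51

Answer: 7 51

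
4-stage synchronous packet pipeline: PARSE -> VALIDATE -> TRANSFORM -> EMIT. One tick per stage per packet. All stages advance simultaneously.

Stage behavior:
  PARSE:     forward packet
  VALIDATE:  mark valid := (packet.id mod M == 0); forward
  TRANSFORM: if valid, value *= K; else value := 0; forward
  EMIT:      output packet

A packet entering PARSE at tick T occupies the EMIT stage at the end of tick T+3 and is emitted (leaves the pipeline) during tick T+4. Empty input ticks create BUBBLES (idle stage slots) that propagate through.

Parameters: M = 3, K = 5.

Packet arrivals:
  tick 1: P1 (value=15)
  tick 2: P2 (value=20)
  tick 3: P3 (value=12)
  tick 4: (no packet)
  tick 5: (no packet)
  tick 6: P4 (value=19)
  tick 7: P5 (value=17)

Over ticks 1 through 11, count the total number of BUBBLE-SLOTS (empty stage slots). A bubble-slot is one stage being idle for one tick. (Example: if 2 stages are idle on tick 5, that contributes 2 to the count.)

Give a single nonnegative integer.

Answer: 24

Derivation:
Tick 1: [PARSE:P1(v=15,ok=F), VALIDATE:-, TRANSFORM:-, EMIT:-] out:-; bubbles=3
Tick 2: [PARSE:P2(v=20,ok=F), VALIDATE:P1(v=15,ok=F), TRANSFORM:-, EMIT:-] out:-; bubbles=2
Tick 3: [PARSE:P3(v=12,ok=F), VALIDATE:P2(v=20,ok=F), TRANSFORM:P1(v=0,ok=F), EMIT:-] out:-; bubbles=1
Tick 4: [PARSE:-, VALIDATE:P3(v=12,ok=T), TRANSFORM:P2(v=0,ok=F), EMIT:P1(v=0,ok=F)] out:-; bubbles=1
Tick 5: [PARSE:-, VALIDATE:-, TRANSFORM:P3(v=60,ok=T), EMIT:P2(v=0,ok=F)] out:P1(v=0); bubbles=2
Tick 6: [PARSE:P4(v=19,ok=F), VALIDATE:-, TRANSFORM:-, EMIT:P3(v=60,ok=T)] out:P2(v=0); bubbles=2
Tick 7: [PARSE:P5(v=17,ok=F), VALIDATE:P4(v=19,ok=F), TRANSFORM:-, EMIT:-] out:P3(v=60); bubbles=2
Tick 8: [PARSE:-, VALIDATE:P5(v=17,ok=F), TRANSFORM:P4(v=0,ok=F), EMIT:-] out:-; bubbles=2
Tick 9: [PARSE:-, VALIDATE:-, TRANSFORM:P5(v=0,ok=F), EMIT:P4(v=0,ok=F)] out:-; bubbles=2
Tick 10: [PARSE:-, VALIDATE:-, TRANSFORM:-, EMIT:P5(v=0,ok=F)] out:P4(v=0); bubbles=3
Tick 11: [PARSE:-, VALIDATE:-, TRANSFORM:-, EMIT:-] out:P5(v=0); bubbles=4
Total bubble-slots: 24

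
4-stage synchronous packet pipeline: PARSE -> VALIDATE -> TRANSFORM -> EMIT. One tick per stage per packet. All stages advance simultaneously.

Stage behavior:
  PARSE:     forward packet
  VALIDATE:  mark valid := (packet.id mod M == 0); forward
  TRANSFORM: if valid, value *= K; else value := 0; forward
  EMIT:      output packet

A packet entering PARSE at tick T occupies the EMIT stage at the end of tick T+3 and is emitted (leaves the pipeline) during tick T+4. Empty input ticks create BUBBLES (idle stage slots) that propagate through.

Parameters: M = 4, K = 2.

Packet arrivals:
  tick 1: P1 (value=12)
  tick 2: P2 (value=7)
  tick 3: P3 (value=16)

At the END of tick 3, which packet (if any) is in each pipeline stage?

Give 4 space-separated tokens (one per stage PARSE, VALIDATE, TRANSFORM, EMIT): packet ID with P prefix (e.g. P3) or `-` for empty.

Answer: P3 P2 P1 -

Derivation:
Tick 1: [PARSE:P1(v=12,ok=F), VALIDATE:-, TRANSFORM:-, EMIT:-] out:-; in:P1
Tick 2: [PARSE:P2(v=7,ok=F), VALIDATE:P1(v=12,ok=F), TRANSFORM:-, EMIT:-] out:-; in:P2
Tick 3: [PARSE:P3(v=16,ok=F), VALIDATE:P2(v=7,ok=F), TRANSFORM:P1(v=0,ok=F), EMIT:-] out:-; in:P3
At end of tick 3: ['P3', 'P2', 'P1', '-']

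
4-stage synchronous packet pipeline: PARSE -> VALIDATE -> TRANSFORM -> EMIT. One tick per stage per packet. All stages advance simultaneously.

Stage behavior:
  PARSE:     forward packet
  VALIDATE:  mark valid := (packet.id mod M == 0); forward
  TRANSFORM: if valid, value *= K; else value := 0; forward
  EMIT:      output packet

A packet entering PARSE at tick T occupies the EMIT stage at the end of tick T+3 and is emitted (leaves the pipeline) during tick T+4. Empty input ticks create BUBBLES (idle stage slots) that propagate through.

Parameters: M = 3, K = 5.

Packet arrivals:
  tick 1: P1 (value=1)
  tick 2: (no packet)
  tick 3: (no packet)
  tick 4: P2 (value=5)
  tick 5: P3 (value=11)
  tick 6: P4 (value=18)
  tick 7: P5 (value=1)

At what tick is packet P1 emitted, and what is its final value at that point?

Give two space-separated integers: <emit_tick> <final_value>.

Tick 1: [PARSE:P1(v=1,ok=F), VALIDATE:-, TRANSFORM:-, EMIT:-] out:-; in:P1
Tick 2: [PARSE:-, VALIDATE:P1(v=1,ok=F), TRANSFORM:-, EMIT:-] out:-; in:-
Tick 3: [PARSE:-, VALIDATE:-, TRANSFORM:P1(v=0,ok=F), EMIT:-] out:-; in:-
Tick 4: [PARSE:P2(v=5,ok=F), VALIDATE:-, TRANSFORM:-, EMIT:P1(v=0,ok=F)] out:-; in:P2
Tick 5: [PARSE:P3(v=11,ok=F), VALIDATE:P2(v=5,ok=F), TRANSFORM:-, EMIT:-] out:P1(v=0); in:P3
Tick 6: [PARSE:P4(v=18,ok=F), VALIDATE:P3(v=11,ok=T), TRANSFORM:P2(v=0,ok=F), EMIT:-] out:-; in:P4
Tick 7: [PARSE:P5(v=1,ok=F), VALIDATE:P4(v=18,ok=F), TRANSFORM:P3(v=55,ok=T), EMIT:P2(v=0,ok=F)] out:-; in:P5
Tick 8: [PARSE:-, VALIDATE:P5(v=1,ok=F), TRANSFORM:P4(v=0,ok=F), EMIT:P3(v=55,ok=T)] out:P2(v=0); in:-
Tick 9: [PARSE:-, VALIDATE:-, TRANSFORM:P5(v=0,ok=F), EMIT:P4(v=0,ok=F)] out:P3(v=55); in:-
Tick 10: [PARSE:-, VALIDATE:-, TRANSFORM:-, EMIT:P5(v=0,ok=F)] out:P4(v=0); in:-
Tick 11: [PARSE:-, VALIDATE:-, TRANSFORM:-, EMIT:-] out:P5(v=0); in:-
P1: arrives tick 1, valid=False (id=1, id%3=1), emit tick 5, final value 0

Answer: 5 0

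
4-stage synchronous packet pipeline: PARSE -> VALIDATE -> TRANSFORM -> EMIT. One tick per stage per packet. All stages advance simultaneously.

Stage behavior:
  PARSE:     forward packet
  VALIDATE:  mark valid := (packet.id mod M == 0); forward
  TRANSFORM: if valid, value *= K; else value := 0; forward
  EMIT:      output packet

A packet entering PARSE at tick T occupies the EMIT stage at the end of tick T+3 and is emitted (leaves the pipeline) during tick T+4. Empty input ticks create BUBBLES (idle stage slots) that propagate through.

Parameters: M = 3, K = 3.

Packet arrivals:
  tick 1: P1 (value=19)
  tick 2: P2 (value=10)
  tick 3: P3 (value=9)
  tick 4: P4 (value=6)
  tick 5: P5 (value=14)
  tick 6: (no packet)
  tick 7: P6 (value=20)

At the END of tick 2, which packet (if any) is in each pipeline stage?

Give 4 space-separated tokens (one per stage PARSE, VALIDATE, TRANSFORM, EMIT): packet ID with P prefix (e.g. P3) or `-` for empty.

Answer: P2 P1 - -

Derivation:
Tick 1: [PARSE:P1(v=19,ok=F), VALIDATE:-, TRANSFORM:-, EMIT:-] out:-; in:P1
Tick 2: [PARSE:P2(v=10,ok=F), VALIDATE:P1(v=19,ok=F), TRANSFORM:-, EMIT:-] out:-; in:P2
At end of tick 2: ['P2', 'P1', '-', '-']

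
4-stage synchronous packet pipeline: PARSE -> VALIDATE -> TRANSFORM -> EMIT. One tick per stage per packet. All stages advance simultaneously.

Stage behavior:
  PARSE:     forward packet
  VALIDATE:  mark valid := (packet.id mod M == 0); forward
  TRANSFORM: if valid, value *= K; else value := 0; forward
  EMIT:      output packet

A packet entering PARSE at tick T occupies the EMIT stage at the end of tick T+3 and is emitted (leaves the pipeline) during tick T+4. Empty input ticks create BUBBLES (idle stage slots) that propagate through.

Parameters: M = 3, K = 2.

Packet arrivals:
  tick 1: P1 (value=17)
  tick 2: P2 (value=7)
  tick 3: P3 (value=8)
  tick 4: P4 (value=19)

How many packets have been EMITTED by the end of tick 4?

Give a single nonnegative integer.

Tick 1: [PARSE:P1(v=17,ok=F), VALIDATE:-, TRANSFORM:-, EMIT:-] out:-; in:P1
Tick 2: [PARSE:P2(v=7,ok=F), VALIDATE:P1(v=17,ok=F), TRANSFORM:-, EMIT:-] out:-; in:P2
Tick 3: [PARSE:P3(v=8,ok=F), VALIDATE:P2(v=7,ok=F), TRANSFORM:P1(v=0,ok=F), EMIT:-] out:-; in:P3
Tick 4: [PARSE:P4(v=19,ok=F), VALIDATE:P3(v=8,ok=T), TRANSFORM:P2(v=0,ok=F), EMIT:P1(v=0,ok=F)] out:-; in:P4
Emitted by tick 4: []

Answer: 0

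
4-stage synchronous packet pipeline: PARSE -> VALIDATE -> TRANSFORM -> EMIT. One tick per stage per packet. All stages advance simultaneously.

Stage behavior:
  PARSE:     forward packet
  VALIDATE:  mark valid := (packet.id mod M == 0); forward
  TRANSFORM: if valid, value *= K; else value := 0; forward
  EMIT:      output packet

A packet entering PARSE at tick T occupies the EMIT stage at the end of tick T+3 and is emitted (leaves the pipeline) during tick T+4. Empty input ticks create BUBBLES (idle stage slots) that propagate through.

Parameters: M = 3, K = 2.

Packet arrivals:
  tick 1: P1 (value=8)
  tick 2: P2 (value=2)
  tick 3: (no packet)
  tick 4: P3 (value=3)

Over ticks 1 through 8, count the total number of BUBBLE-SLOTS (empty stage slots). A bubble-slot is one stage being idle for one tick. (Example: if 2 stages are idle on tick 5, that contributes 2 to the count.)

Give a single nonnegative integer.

Tick 1: [PARSE:P1(v=8,ok=F), VALIDATE:-, TRANSFORM:-, EMIT:-] out:-; bubbles=3
Tick 2: [PARSE:P2(v=2,ok=F), VALIDATE:P1(v=8,ok=F), TRANSFORM:-, EMIT:-] out:-; bubbles=2
Tick 3: [PARSE:-, VALIDATE:P2(v=2,ok=F), TRANSFORM:P1(v=0,ok=F), EMIT:-] out:-; bubbles=2
Tick 4: [PARSE:P3(v=3,ok=F), VALIDATE:-, TRANSFORM:P2(v=0,ok=F), EMIT:P1(v=0,ok=F)] out:-; bubbles=1
Tick 5: [PARSE:-, VALIDATE:P3(v=3,ok=T), TRANSFORM:-, EMIT:P2(v=0,ok=F)] out:P1(v=0); bubbles=2
Tick 6: [PARSE:-, VALIDATE:-, TRANSFORM:P3(v=6,ok=T), EMIT:-] out:P2(v=0); bubbles=3
Tick 7: [PARSE:-, VALIDATE:-, TRANSFORM:-, EMIT:P3(v=6,ok=T)] out:-; bubbles=3
Tick 8: [PARSE:-, VALIDATE:-, TRANSFORM:-, EMIT:-] out:P3(v=6); bubbles=4
Total bubble-slots: 20

Answer: 20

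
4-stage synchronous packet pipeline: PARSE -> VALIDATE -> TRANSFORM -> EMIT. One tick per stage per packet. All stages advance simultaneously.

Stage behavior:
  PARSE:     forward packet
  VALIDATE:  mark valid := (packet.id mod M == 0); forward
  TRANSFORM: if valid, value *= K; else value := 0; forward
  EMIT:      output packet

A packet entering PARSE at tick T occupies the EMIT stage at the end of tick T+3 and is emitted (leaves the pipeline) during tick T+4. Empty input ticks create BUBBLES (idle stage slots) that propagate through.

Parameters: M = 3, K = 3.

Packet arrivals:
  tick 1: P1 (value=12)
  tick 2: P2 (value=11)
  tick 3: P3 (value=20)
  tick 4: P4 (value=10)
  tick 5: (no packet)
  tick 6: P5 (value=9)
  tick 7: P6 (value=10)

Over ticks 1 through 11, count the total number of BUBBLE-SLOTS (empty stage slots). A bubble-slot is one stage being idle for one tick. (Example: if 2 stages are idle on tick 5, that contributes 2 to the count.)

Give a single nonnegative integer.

Tick 1: [PARSE:P1(v=12,ok=F), VALIDATE:-, TRANSFORM:-, EMIT:-] out:-; bubbles=3
Tick 2: [PARSE:P2(v=11,ok=F), VALIDATE:P1(v=12,ok=F), TRANSFORM:-, EMIT:-] out:-; bubbles=2
Tick 3: [PARSE:P3(v=20,ok=F), VALIDATE:P2(v=11,ok=F), TRANSFORM:P1(v=0,ok=F), EMIT:-] out:-; bubbles=1
Tick 4: [PARSE:P4(v=10,ok=F), VALIDATE:P3(v=20,ok=T), TRANSFORM:P2(v=0,ok=F), EMIT:P1(v=0,ok=F)] out:-; bubbles=0
Tick 5: [PARSE:-, VALIDATE:P4(v=10,ok=F), TRANSFORM:P3(v=60,ok=T), EMIT:P2(v=0,ok=F)] out:P1(v=0); bubbles=1
Tick 6: [PARSE:P5(v=9,ok=F), VALIDATE:-, TRANSFORM:P4(v=0,ok=F), EMIT:P3(v=60,ok=T)] out:P2(v=0); bubbles=1
Tick 7: [PARSE:P6(v=10,ok=F), VALIDATE:P5(v=9,ok=F), TRANSFORM:-, EMIT:P4(v=0,ok=F)] out:P3(v=60); bubbles=1
Tick 8: [PARSE:-, VALIDATE:P6(v=10,ok=T), TRANSFORM:P5(v=0,ok=F), EMIT:-] out:P4(v=0); bubbles=2
Tick 9: [PARSE:-, VALIDATE:-, TRANSFORM:P6(v=30,ok=T), EMIT:P5(v=0,ok=F)] out:-; bubbles=2
Tick 10: [PARSE:-, VALIDATE:-, TRANSFORM:-, EMIT:P6(v=30,ok=T)] out:P5(v=0); bubbles=3
Tick 11: [PARSE:-, VALIDATE:-, TRANSFORM:-, EMIT:-] out:P6(v=30); bubbles=4
Total bubble-slots: 20

Answer: 20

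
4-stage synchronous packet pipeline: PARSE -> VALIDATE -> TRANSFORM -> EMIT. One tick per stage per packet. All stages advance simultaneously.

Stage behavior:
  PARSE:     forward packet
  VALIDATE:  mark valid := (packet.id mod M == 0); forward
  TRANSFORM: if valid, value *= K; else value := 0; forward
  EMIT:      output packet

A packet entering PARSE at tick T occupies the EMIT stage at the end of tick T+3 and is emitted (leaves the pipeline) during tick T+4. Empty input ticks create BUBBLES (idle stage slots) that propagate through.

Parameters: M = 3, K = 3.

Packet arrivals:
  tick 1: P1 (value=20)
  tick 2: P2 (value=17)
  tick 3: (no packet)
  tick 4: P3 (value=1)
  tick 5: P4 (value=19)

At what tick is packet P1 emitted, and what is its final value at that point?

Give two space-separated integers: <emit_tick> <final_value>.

Tick 1: [PARSE:P1(v=20,ok=F), VALIDATE:-, TRANSFORM:-, EMIT:-] out:-; in:P1
Tick 2: [PARSE:P2(v=17,ok=F), VALIDATE:P1(v=20,ok=F), TRANSFORM:-, EMIT:-] out:-; in:P2
Tick 3: [PARSE:-, VALIDATE:P2(v=17,ok=F), TRANSFORM:P1(v=0,ok=F), EMIT:-] out:-; in:-
Tick 4: [PARSE:P3(v=1,ok=F), VALIDATE:-, TRANSFORM:P2(v=0,ok=F), EMIT:P1(v=0,ok=F)] out:-; in:P3
Tick 5: [PARSE:P4(v=19,ok=F), VALIDATE:P3(v=1,ok=T), TRANSFORM:-, EMIT:P2(v=0,ok=F)] out:P1(v=0); in:P4
Tick 6: [PARSE:-, VALIDATE:P4(v=19,ok=F), TRANSFORM:P3(v=3,ok=T), EMIT:-] out:P2(v=0); in:-
Tick 7: [PARSE:-, VALIDATE:-, TRANSFORM:P4(v=0,ok=F), EMIT:P3(v=3,ok=T)] out:-; in:-
Tick 8: [PARSE:-, VALIDATE:-, TRANSFORM:-, EMIT:P4(v=0,ok=F)] out:P3(v=3); in:-
Tick 9: [PARSE:-, VALIDATE:-, TRANSFORM:-, EMIT:-] out:P4(v=0); in:-
P1: arrives tick 1, valid=False (id=1, id%3=1), emit tick 5, final value 0

Answer: 5 0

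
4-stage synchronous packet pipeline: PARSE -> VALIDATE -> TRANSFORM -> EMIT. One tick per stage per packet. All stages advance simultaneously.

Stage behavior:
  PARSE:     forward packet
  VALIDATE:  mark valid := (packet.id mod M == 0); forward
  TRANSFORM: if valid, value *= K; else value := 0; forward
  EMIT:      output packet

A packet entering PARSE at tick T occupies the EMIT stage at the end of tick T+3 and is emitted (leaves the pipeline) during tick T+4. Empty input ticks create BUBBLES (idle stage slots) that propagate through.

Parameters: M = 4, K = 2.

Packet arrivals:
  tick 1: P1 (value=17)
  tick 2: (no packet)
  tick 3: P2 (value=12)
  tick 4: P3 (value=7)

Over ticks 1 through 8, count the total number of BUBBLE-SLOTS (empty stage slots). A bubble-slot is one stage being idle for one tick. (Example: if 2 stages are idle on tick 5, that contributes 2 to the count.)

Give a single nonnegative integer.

Tick 1: [PARSE:P1(v=17,ok=F), VALIDATE:-, TRANSFORM:-, EMIT:-] out:-; bubbles=3
Tick 2: [PARSE:-, VALIDATE:P1(v=17,ok=F), TRANSFORM:-, EMIT:-] out:-; bubbles=3
Tick 3: [PARSE:P2(v=12,ok=F), VALIDATE:-, TRANSFORM:P1(v=0,ok=F), EMIT:-] out:-; bubbles=2
Tick 4: [PARSE:P3(v=7,ok=F), VALIDATE:P2(v=12,ok=F), TRANSFORM:-, EMIT:P1(v=0,ok=F)] out:-; bubbles=1
Tick 5: [PARSE:-, VALIDATE:P3(v=7,ok=F), TRANSFORM:P2(v=0,ok=F), EMIT:-] out:P1(v=0); bubbles=2
Tick 6: [PARSE:-, VALIDATE:-, TRANSFORM:P3(v=0,ok=F), EMIT:P2(v=0,ok=F)] out:-; bubbles=2
Tick 7: [PARSE:-, VALIDATE:-, TRANSFORM:-, EMIT:P3(v=0,ok=F)] out:P2(v=0); bubbles=3
Tick 8: [PARSE:-, VALIDATE:-, TRANSFORM:-, EMIT:-] out:P3(v=0); bubbles=4
Total bubble-slots: 20

Answer: 20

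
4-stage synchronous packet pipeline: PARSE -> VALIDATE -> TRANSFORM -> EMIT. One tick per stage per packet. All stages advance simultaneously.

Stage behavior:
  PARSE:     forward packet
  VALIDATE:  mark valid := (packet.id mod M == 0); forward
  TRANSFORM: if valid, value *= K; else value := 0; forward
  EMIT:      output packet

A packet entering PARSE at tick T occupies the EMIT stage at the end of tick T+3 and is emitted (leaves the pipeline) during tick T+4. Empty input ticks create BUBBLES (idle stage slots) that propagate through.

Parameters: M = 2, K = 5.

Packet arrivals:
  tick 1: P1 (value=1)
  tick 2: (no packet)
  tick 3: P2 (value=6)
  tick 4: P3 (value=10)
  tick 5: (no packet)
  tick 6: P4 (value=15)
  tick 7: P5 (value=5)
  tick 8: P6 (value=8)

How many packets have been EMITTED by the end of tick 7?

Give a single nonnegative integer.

Answer: 2

Derivation:
Tick 1: [PARSE:P1(v=1,ok=F), VALIDATE:-, TRANSFORM:-, EMIT:-] out:-; in:P1
Tick 2: [PARSE:-, VALIDATE:P1(v=1,ok=F), TRANSFORM:-, EMIT:-] out:-; in:-
Tick 3: [PARSE:P2(v=6,ok=F), VALIDATE:-, TRANSFORM:P1(v=0,ok=F), EMIT:-] out:-; in:P2
Tick 4: [PARSE:P3(v=10,ok=F), VALIDATE:P2(v=6,ok=T), TRANSFORM:-, EMIT:P1(v=0,ok=F)] out:-; in:P3
Tick 5: [PARSE:-, VALIDATE:P3(v=10,ok=F), TRANSFORM:P2(v=30,ok=T), EMIT:-] out:P1(v=0); in:-
Tick 6: [PARSE:P4(v=15,ok=F), VALIDATE:-, TRANSFORM:P3(v=0,ok=F), EMIT:P2(v=30,ok=T)] out:-; in:P4
Tick 7: [PARSE:P5(v=5,ok=F), VALIDATE:P4(v=15,ok=T), TRANSFORM:-, EMIT:P3(v=0,ok=F)] out:P2(v=30); in:P5
Emitted by tick 7: ['P1', 'P2']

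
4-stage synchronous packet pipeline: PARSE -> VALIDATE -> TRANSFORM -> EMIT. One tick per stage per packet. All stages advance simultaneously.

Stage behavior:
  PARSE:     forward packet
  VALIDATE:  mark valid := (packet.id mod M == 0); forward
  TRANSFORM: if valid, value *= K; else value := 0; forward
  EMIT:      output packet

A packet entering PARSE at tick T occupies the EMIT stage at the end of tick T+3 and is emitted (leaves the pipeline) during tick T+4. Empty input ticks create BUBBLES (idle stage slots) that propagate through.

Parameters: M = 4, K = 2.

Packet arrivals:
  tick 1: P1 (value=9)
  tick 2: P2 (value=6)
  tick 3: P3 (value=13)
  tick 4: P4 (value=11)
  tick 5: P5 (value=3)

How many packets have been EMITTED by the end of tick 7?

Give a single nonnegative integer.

Answer: 3

Derivation:
Tick 1: [PARSE:P1(v=9,ok=F), VALIDATE:-, TRANSFORM:-, EMIT:-] out:-; in:P1
Tick 2: [PARSE:P2(v=6,ok=F), VALIDATE:P1(v=9,ok=F), TRANSFORM:-, EMIT:-] out:-; in:P2
Tick 3: [PARSE:P3(v=13,ok=F), VALIDATE:P2(v=6,ok=F), TRANSFORM:P1(v=0,ok=F), EMIT:-] out:-; in:P3
Tick 4: [PARSE:P4(v=11,ok=F), VALIDATE:P3(v=13,ok=F), TRANSFORM:P2(v=0,ok=F), EMIT:P1(v=0,ok=F)] out:-; in:P4
Tick 5: [PARSE:P5(v=3,ok=F), VALIDATE:P4(v=11,ok=T), TRANSFORM:P3(v=0,ok=F), EMIT:P2(v=0,ok=F)] out:P1(v=0); in:P5
Tick 6: [PARSE:-, VALIDATE:P5(v=3,ok=F), TRANSFORM:P4(v=22,ok=T), EMIT:P3(v=0,ok=F)] out:P2(v=0); in:-
Tick 7: [PARSE:-, VALIDATE:-, TRANSFORM:P5(v=0,ok=F), EMIT:P4(v=22,ok=T)] out:P3(v=0); in:-
Emitted by tick 7: ['P1', 'P2', 'P3']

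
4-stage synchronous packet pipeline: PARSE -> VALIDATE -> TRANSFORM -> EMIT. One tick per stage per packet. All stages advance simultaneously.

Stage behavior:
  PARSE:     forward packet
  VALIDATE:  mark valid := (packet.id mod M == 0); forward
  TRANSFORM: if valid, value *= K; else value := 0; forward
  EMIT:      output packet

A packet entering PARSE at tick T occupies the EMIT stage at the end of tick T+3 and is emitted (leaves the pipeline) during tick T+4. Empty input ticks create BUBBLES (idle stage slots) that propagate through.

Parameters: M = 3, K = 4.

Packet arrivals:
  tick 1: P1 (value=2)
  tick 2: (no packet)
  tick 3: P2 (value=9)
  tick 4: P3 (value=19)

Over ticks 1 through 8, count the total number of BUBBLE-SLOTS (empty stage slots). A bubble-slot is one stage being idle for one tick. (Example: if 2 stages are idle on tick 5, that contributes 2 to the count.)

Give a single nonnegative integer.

Answer: 20

Derivation:
Tick 1: [PARSE:P1(v=2,ok=F), VALIDATE:-, TRANSFORM:-, EMIT:-] out:-; bubbles=3
Tick 2: [PARSE:-, VALIDATE:P1(v=2,ok=F), TRANSFORM:-, EMIT:-] out:-; bubbles=3
Tick 3: [PARSE:P2(v=9,ok=F), VALIDATE:-, TRANSFORM:P1(v=0,ok=F), EMIT:-] out:-; bubbles=2
Tick 4: [PARSE:P3(v=19,ok=F), VALIDATE:P2(v=9,ok=F), TRANSFORM:-, EMIT:P1(v=0,ok=F)] out:-; bubbles=1
Tick 5: [PARSE:-, VALIDATE:P3(v=19,ok=T), TRANSFORM:P2(v=0,ok=F), EMIT:-] out:P1(v=0); bubbles=2
Tick 6: [PARSE:-, VALIDATE:-, TRANSFORM:P3(v=76,ok=T), EMIT:P2(v=0,ok=F)] out:-; bubbles=2
Tick 7: [PARSE:-, VALIDATE:-, TRANSFORM:-, EMIT:P3(v=76,ok=T)] out:P2(v=0); bubbles=3
Tick 8: [PARSE:-, VALIDATE:-, TRANSFORM:-, EMIT:-] out:P3(v=76); bubbles=4
Total bubble-slots: 20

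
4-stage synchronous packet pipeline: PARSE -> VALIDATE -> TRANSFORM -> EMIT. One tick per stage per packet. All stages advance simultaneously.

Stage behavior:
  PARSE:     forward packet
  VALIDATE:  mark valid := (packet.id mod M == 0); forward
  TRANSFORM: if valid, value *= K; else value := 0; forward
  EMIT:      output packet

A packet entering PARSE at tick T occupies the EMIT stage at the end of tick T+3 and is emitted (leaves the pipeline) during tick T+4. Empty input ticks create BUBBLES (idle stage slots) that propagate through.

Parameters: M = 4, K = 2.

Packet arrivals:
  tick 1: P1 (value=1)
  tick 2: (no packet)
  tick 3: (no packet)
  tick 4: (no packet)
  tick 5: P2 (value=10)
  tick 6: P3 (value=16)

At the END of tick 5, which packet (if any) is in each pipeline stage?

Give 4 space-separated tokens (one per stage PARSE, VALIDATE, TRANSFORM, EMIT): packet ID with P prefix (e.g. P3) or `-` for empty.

Answer: P2 - - -

Derivation:
Tick 1: [PARSE:P1(v=1,ok=F), VALIDATE:-, TRANSFORM:-, EMIT:-] out:-; in:P1
Tick 2: [PARSE:-, VALIDATE:P1(v=1,ok=F), TRANSFORM:-, EMIT:-] out:-; in:-
Tick 3: [PARSE:-, VALIDATE:-, TRANSFORM:P1(v=0,ok=F), EMIT:-] out:-; in:-
Tick 4: [PARSE:-, VALIDATE:-, TRANSFORM:-, EMIT:P1(v=0,ok=F)] out:-; in:-
Tick 5: [PARSE:P2(v=10,ok=F), VALIDATE:-, TRANSFORM:-, EMIT:-] out:P1(v=0); in:P2
At end of tick 5: ['P2', '-', '-', '-']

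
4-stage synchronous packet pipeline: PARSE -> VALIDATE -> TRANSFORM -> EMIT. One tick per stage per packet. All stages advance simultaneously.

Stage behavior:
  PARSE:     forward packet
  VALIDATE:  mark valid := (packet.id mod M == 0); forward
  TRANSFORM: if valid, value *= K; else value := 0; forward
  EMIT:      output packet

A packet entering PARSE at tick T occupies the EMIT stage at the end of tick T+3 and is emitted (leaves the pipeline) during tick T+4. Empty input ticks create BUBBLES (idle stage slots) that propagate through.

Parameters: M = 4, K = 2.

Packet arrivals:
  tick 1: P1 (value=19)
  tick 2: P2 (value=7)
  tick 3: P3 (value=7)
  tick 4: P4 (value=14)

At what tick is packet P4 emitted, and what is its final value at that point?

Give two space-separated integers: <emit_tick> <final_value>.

Answer: 8 28

Derivation:
Tick 1: [PARSE:P1(v=19,ok=F), VALIDATE:-, TRANSFORM:-, EMIT:-] out:-; in:P1
Tick 2: [PARSE:P2(v=7,ok=F), VALIDATE:P1(v=19,ok=F), TRANSFORM:-, EMIT:-] out:-; in:P2
Tick 3: [PARSE:P3(v=7,ok=F), VALIDATE:P2(v=7,ok=F), TRANSFORM:P1(v=0,ok=F), EMIT:-] out:-; in:P3
Tick 4: [PARSE:P4(v=14,ok=F), VALIDATE:P3(v=7,ok=F), TRANSFORM:P2(v=0,ok=F), EMIT:P1(v=0,ok=F)] out:-; in:P4
Tick 5: [PARSE:-, VALIDATE:P4(v=14,ok=T), TRANSFORM:P3(v=0,ok=F), EMIT:P2(v=0,ok=F)] out:P1(v=0); in:-
Tick 6: [PARSE:-, VALIDATE:-, TRANSFORM:P4(v=28,ok=T), EMIT:P3(v=0,ok=F)] out:P2(v=0); in:-
Tick 7: [PARSE:-, VALIDATE:-, TRANSFORM:-, EMIT:P4(v=28,ok=T)] out:P3(v=0); in:-
Tick 8: [PARSE:-, VALIDATE:-, TRANSFORM:-, EMIT:-] out:P4(v=28); in:-
P4: arrives tick 4, valid=True (id=4, id%4=0), emit tick 8, final value 28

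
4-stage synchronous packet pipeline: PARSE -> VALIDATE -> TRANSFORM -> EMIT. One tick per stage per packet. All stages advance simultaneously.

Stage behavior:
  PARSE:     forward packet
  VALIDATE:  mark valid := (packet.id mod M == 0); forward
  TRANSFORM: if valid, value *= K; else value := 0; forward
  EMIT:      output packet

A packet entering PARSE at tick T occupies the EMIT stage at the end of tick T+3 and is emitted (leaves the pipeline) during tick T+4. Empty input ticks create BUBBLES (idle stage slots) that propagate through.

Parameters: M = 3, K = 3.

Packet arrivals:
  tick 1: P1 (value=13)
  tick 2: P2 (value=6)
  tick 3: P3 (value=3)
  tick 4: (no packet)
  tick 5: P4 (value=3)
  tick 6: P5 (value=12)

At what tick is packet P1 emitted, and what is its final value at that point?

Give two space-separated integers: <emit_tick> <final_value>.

Answer: 5 0

Derivation:
Tick 1: [PARSE:P1(v=13,ok=F), VALIDATE:-, TRANSFORM:-, EMIT:-] out:-; in:P1
Tick 2: [PARSE:P2(v=6,ok=F), VALIDATE:P1(v=13,ok=F), TRANSFORM:-, EMIT:-] out:-; in:P2
Tick 3: [PARSE:P3(v=3,ok=F), VALIDATE:P2(v=6,ok=F), TRANSFORM:P1(v=0,ok=F), EMIT:-] out:-; in:P3
Tick 4: [PARSE:-, VALIDATE:P3(v=3,ok=T), TRANSFORM:P2(v=0,ok=F), EMIT:P1(v=0,ok=F)] out:-; in:-
Tick 5: [PARSE:P4(v=3,ok=F), VALIDATE:-, TRANSFORM:P3(v=9,ok=T), EMIT:P2(v=0,ok=F)] out:P1(v=0); in:P4
Tick 6: [PARSE:P5(v=12,ok=F), VALIDATE:P4(v=3,ok=F), TRANSFORM:-, EMIT:P3(v=9,ok=T)] out:P2(v=0); in:P5
Tick 7: [PARSE:-, VALIDATE:P5(v=12,ok=F), TRANSFORM:P4(v=0,ok=F), EMIT:-] out:P3(v=9); in:-
Tick 8: [PARSE:-, VALIDATE:-, TRANSFORM:P5(v=0,ok=F), EMIT:P4(v=0,ok=F)] out:-; in:-
Tick 9: [PARSE:-, VALIDATE:-, TRANSFORM:-, EMIT:P5(v=0,ok=F)] out:P4(v=0); in:-
Tick 10: [PARSE:-, VALIDATE:-, TRANSFORM:-, EMIT:-] out:P5(v=0); in:-
P1: arrives tick 1, valid=False (id=1, id%3=1), emit tick 5, final value 0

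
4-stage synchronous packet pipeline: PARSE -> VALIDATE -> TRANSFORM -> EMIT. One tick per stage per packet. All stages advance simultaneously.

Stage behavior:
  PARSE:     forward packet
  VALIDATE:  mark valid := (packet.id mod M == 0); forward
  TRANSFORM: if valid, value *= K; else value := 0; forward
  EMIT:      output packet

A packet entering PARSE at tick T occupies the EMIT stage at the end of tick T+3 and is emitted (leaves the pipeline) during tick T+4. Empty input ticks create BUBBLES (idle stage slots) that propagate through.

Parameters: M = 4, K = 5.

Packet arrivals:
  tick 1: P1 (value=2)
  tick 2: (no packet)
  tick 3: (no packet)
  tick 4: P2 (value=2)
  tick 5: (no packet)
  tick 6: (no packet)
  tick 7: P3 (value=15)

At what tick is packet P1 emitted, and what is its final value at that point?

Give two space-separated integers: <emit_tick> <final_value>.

Answer: 5 0

Derivation:
Tick 1: [PARSE:P1(v=2,ok=F), VALIDATE:-, TRANSFORM:-, EMIT:-] out:-; in:P1
Tick 2: [PARSE:-, VALIDATE:P1(v=2,ok=F), TRANSFORM:-, EMIT:-] out:-; in:-
Tick 3: [PARSE:-, VALIDATE:-, TRANSFORM:P1(v=0,ok=F), EMIT:-] out:-; in:-
Tick 4: [PARSE:P2(v=2,ok=F), VALIDATE:-, TRANSFORM:-, EMIT:P1(v=0,ok=F)] out:-; in:P2
Tick 5: [PARSE:-, VALIDATE:P2(v=2,ok=F), TRANSFORM:-, EMIT:-] out:P1(v=0); in:-
Tick 6: [PARSE:-, VALIDATE:-, TRANSFORM:P2(v=0,ok=F), EMIT:-] out:-; in:-
Tick 7: [PARSE:P3(v=15,ok=F), VALIDATE:-, TRANSFORM:-, EMIT:P2(v=0,ok=F)] out:-; in:P3
Tick 8: [PARSE:-, VALIDATE:P3(v=15,ok=F), TRANSFORM:-, EMIT:-] out:P2(v=0); in:-
Tick 9: [PARSE:-, VALIDATE:-, TRANSFORM:P3(v=0,ok=F), EMIT:-] out:-; in:-
Tick 10: [PARSE:-, VALIDATE:-, TRANSFORM:-, EMIT:P3(v=0,ok=F)] out:-; in:-
Tick 11: [PARSE:-, VALIDATE:-, TRANSFORM:-, EMIT:-] out:P3(v=0); in:-
P1: arrives tick 1, valid=False (id=1, id%4=1), emit tick 5, final value 0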